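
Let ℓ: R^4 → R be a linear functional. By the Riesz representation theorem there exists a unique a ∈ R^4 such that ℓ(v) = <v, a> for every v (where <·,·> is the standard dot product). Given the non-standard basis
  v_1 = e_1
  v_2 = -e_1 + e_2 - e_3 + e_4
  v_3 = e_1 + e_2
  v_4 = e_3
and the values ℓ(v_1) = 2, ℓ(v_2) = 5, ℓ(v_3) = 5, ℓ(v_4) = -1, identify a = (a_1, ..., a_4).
a = (2, 3, -1, 3)

Write a = (a_1, ..., a_4) in the standard basis. For each basis vector v_i, ℓ(v_i) = <v_i, a> is a linear equation in the a_j's. Collect the n equations into a matrix system V a = ℓ, where row i of V is v_i (expressed in the standard basis). Since V is invertible (lower-triangular with 1s on the diagonal, up to permutation), solve by back-substitution:
  V =
[[1, 0, 0, 0],
 [-1, 1, -1, 1],
 [1, 1, 0, 0],
 [0, 0, 1, 0]]
  V a = (2, 5, 5, -1)
Solving gives a = (2, 3, -1, 3).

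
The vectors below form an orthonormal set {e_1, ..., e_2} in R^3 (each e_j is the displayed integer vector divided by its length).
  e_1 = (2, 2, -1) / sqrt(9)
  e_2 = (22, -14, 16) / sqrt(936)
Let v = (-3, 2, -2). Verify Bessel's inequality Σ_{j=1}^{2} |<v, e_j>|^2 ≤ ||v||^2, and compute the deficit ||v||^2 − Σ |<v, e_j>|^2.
Σ |<v, e_j>|^2 = 441/26; ||v||^2 = 17; deficit = 1/26

Write each e_j = u_j / sqrt(<u_j, u_j>) where u_j is the displayed integer vector. Then <v, e_j> = <v, u_j> / sqrt(<u_j, u_j>), so |<v, e_j>|^2 = <v, u_j>^2 / <u_j, u_j>.
Coefficients: <v, e_1> = 0/sqrt(9), <v, e_2> = -126/sqrt(936).
Square and sum: Σ |<v, e_j>|^2 = 441/26.
Compute ||v||^2 = v·v = 17.
Deficit = 17 − 441/26 = 1/26 ≥ 0, confirming Bessel's inequality. (The deficit equals ||v − Σ <v,e_j> e_j||^2, the squared distance from v to span{e_j}.)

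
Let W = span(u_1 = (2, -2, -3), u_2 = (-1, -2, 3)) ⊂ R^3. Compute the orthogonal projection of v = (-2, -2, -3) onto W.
proj_W(v) = (22/21, -26/21, -31/21)

Set up U = [u_1 | ... | u_2] ∈ R^(3×2). The projector onto W = col(U) is P = U (U^T U)^(-1) U^T.
Compute U^T U =
  [17, -7]
  [-7, 14],
and U^T v = (9, -3).
Solve U^T U · c = U^T v for the coefficients: c = (5/9, 4/63). The projection is proj_W(v) = U c.
Check: (v - proj_W(v)) · u_1 = 0  (should be 0).
Check: (v - proj_W(v)) · u_2 = 0  (should be 0).
Result: proj_W(v) = (22/21, -26/21, -31/21).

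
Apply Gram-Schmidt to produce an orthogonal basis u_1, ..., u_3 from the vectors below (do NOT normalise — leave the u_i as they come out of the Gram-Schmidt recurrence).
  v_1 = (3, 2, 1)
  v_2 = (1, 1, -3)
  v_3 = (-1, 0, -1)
Orthogonal basis:
  u_1 = (3, 2, 1)
  u_2 = (4/7, 5/7, -22/7)
  u_3 = (-7/25, 2/5, 1/25)

Apply the Gram-Schmidt recurrence
  u_1 = v_1
  u_i = v_i − Σ_{j<i} ((v_i · u_j) / (u_j · u_j)) · u_j.

Step by step this gives:
  u_1 = (3, 2, 1)
  u_2 = (4/7, 5/7, -22/7)
  u_3 = (-7/25, 2/5, 1/25)

Orthogonality check:
  u_2 · u_1 = 0 (should be 0)
  u_3 · u_1 = 0 (should be 0)
  u_3 · u_2 = 0 (should be 0)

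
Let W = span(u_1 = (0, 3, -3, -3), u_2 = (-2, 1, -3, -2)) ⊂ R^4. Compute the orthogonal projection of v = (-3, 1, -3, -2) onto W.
proj_W(v) = (-8/3, 2/3, -10/3, -2)

Set up U = [u_1 | ... | u_2] ∈ R^(4×2). The projector onto W = col(U) is P = U (U^T U)^(-1) U^T.
Compute U^T U =
  [27, 18]
  [18, 18],
and U^T v = (18, 20).
Solve U^T U · c = U^T v for the coefficients: c = (-2/9, 4/3). The projection is proj_W(v) = U c.
Check: (v - proj_W(v)) · u_1 = 0  (should be 0).
Check: (v - proj_W(v)) · u_2 = 0  (should be 0).
Result: proj_W(v) = (-8/3, 2/3, -10/3, -2).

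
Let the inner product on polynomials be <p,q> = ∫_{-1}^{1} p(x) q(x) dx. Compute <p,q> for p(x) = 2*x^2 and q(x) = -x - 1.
<p,q> = -4/3

Expand the product: p(x)·q(x) = -2*x^3 - 2*x^2.
∫_{-1}^{1} of each monomial x^k gives [2/(k+1) if k even, 0 if k odd]. Integrating term-by-term (or equivalently evaluating the antiderivative F(x) = -x^4/2 - 2*x^3/3 at the endpoints):
  F(1) − F(−1) = -7/6 − (1/6) = -4/3.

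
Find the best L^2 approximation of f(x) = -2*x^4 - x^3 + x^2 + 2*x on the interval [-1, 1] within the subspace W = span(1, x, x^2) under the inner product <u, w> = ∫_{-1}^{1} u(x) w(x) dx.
g(x) = -5*x^2/7 + 7*x/5 + 6/35

The best approximation g ∈ W is the orthogonal projection of f onto W. Writing g = a_0 + a_1 x + a_2 x^2, the coefficients solve the normal equations G · a = b where
  G_{ij} = <φ_i, φ_j> and b_i = <f, φ_i>, with φ_0 = 1, φ_1 = x, φ_2 = x^2.
G =
  [2, 0, 2/3]
  [0, 2/3, 0]
  [2/3, 0, 2/5],
b = (-2/15, 14/15, -6/35).
Solving gives a_0 = 6/35, a_1 = 7/5, a_2 = -5/7, so
  g(x) = -5*x^2/7 + 7*x/5 + 6/35.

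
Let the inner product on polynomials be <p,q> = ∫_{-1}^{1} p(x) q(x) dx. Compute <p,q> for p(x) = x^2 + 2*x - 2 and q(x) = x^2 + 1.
<p,q> = -64/15

Expand the product: p(x)·q(x) = x^4 + 2*x^3 - x^2 + 2*x - 2.
∫_{-1}^{1} of each monomial x^k gives [2/(k+1) if k even, 0 if k odd]. Integrating term-by-term (or equivalently evaluating the antiderivative F(x) = x^5/5 + x^4/2 - x^3/3 + x^2 - 2*x at the endpoints):
  F(1) − F(−1) = -19/30 − (109/30) = -64/15.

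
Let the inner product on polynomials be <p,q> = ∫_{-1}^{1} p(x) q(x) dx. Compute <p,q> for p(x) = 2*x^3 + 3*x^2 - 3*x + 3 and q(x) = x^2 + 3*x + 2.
<p,q> = 78/5

Expand the product: p(x)·q(x) = 2*x^5 + 9*x^4 + 10*x^3 + 3*x + 6.
∫_{-1}^{1} of each monomial x^k gives [2/(k+1) if k even, 0 if k odd]. Integrating term-by-term (or equivalently evaluating the antiderivative F(x) = x^6/3 + 9*x^5/5 + 5*x^4/2 + 3*x^2/2 + 6*x at the endpoints):
  F(1) − F(−1) = 182/15 − (-52/15) = 78/5.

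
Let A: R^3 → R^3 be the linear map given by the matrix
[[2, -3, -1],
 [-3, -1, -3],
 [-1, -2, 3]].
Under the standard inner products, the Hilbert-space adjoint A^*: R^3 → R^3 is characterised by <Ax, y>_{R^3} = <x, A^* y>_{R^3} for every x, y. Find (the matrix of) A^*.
A^* = A^T =
[[2, -3, -1],
 [-3, -1, -2],
 [-1, -3, 3]]

For real matrices with standard dot products, the defining identity <Ax, y> = <x, A^* y> gives (Ax)^T y = x^T (A^*) y, i.e. x^T A^T y = x^T (A^*) y. Since this holds for all x, y, we must have A^* = A^T. Therefore
A^* =
[[2, -3, -1],
 [-3, -1, -2],
 [-1, -3, 3]].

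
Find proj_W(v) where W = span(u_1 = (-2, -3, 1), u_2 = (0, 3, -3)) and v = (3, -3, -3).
proj_W(v) = (0, 0, 0)

Set up U = [u_1 | ... | u_2] ∈ R^(3×2). The projector onto W = col(U) is P = U (U^T U)^(-1) U^T.
Compute U^T U =
  [14, -12]
  [-12, 18],
and U^T v = (0, 0).
Solve U^T U · c = U^T v for the coefficients: c = (0, 0). The projection is proj_W(v) = U c.
Check: (v - proj_W(v)) · u_1 = 0  (should be 0).
Check: (v - proj_W(v)) · u_2 = 0  (should be 0).
Result: proj_W(v) = (0, 0, 0).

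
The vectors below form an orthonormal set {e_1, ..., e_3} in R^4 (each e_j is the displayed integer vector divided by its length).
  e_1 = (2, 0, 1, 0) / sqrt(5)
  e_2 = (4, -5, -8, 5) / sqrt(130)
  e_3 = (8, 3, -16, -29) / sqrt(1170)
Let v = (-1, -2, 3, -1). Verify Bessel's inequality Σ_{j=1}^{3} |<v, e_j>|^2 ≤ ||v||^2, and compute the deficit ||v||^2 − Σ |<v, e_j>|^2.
Σ |<v, e_j>|^2 = 26/5; ||v||^2 = 15; deficit = 49/5

Write each e_j = u_j / sqrt(<u_j, u_j>) where u_j is the displayed integer vector. Then <v, e_j> = <v, u_j> / sqrt(<u_j, u_j>), so |<v, e_j>|^2 = <v, u_j>^2 / <u_j, u_j>.
Coefficients: <v, e_1> = 1/sqrt(5), <v, e_2> = -23/sqrt(130), <v, e_3> = -33/sqrt(1170).
Square and sum: Σ |<v, e_j>|^2 = 26/5.
Compute ||v||^2 = v·v = 15.
Deficit = 15 − 26/5 = 49/5 ≥ 0, confirming Bessel's inequality. (The deficit equals ||v − Σ <v,e_j> e_j||^2, the squared distance from v to span{e_j}.)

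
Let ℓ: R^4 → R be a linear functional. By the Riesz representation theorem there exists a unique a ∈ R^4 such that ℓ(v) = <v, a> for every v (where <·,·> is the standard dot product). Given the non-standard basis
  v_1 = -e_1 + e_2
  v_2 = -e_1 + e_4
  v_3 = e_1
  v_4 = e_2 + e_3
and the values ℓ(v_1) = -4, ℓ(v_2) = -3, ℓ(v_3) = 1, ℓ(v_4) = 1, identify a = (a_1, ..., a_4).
a = (1, -3, 4, -2)

Write a = (a_1, ..., a_4) in the standard basis. For each basis vector v_i, ℓ(v_i) = <v_i, a> is a linear equation in the a_j's. Collect the n equations into a matrix system V a = ℓ, where row i of V is v_i (expressed in the standard basis). Since V is invertible (lower-triangular with 1s on the diagonal, up to permutation), solve by back-substitution:
  V =
[[-1, 1, 0, 0],
 [-1, 0, 0, 1],
 [1, 0, 0, 0],
 [0, 1, 1, 0]]
  V a = (-4, -3, 1, 1)
Solving gives a = (1, -3, 4, -2).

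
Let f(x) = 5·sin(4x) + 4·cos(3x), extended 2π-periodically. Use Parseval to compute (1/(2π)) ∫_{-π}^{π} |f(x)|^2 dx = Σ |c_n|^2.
Σ |c_n|^2 = 41/2

Expand |f|^2 and use orthogonality of {sin(nx), cos(mx)} on [-π, π]:
  ∫_{-π}^{π} sin(nx)^2 dx = π, ∫ cos(mx)^2 dx = π, and cross terms integrate to 0.
So ∫_{-π}^{π} f(x)^2 dx = 5^2 · π + 4^2 · π = (25 + 16)π.
Divide by 2π: (25 + 16)/2 = 41/2.
By Parseval, this equals Σ |c_n|^2.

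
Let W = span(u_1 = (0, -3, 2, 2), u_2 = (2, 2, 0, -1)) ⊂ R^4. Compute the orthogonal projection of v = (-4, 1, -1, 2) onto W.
proj_W(v) = (-288/89, -69/89, -146/89, -2/89)

Set up U = [u_1 | ... | u_2] ∈ R^(4×2). The projector onto W = col(U) is P = U (U^T U)^(-1) U^T.
Compute U^T U =
  [17, -8]
  [-8, 9],
and U^T v = (-1, -8).
Solve U^T U · c = U^T v for the coefficients: c = (-73/89, -144/89). The projection is proj_W(v) = U c.
Check: (v - proj_W(v)) · u_1 = 0  (should be 0).
Check: (v - proj_W(v)) · u_2 = 0  (should be 0).
Result: proj_W(v) = (-288/89, -69/89, -146/89, -2/89).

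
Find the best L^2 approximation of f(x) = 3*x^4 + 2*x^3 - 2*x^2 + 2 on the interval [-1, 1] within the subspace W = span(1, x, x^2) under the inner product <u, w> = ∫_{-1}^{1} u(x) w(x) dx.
g(x) = 4*x^2/7 + 6*x/5 + 61/35

The best approximation g ∈ W is the orthogonal projection of f onto W. Writing g = a_0 + a_1 x + a_2 x^2, the coefficients solve the normal equations G · a = b where
  G_{ij} = <φ_i, φ_j> and b_i = <f, φ_i>, with φ_0 = 1, φ_1 = x, φ_2 = x^2.
G =
  [2, 0, 2/3]
  [0, 2/3, 0]
  [2/3, 0, 2/5],
b = (58/15, 4/5, 146/105).
Solving gives a_0 = 61/35, a_1 = 6/5, a_2 = 4/7, so
  g(x) = 4*x^2/7 + 6*x/5 + 61/35.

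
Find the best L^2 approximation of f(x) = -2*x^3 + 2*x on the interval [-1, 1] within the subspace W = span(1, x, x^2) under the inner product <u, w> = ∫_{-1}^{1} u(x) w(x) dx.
g(x) = 4*x/5

The best approximation g ∈ W is the orthogonal projection of f onto W. Writing g = a_0 + a_1 x + a_2 x^2, the coefficients solve the normal equations G · a = b where
  G_{ij} = <φ_i, φ_j> and b_i = <f, φ_i>, with φ_0 = 1, φ_1 = x, φ_2 = x^2.
G =
  [2, 0, 2/3]
  [0, 2/3, 0]
  [2/3, 0, 2/5],
b = (0, 8/15, 0).
Solving gives a_0 = 0, a_1 = 4/5, a_2 = 0, so
  g(x) = 4*x/5.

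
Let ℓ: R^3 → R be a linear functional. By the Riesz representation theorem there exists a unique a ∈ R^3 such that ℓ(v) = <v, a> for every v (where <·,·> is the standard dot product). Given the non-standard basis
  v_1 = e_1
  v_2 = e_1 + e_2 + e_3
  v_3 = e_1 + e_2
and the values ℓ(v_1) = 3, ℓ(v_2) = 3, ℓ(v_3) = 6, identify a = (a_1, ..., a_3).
a = (3, 3, -3)

Write a = (a_1, ..., a_3) in the standard basis. For each basis vector v_i, ℓ(v_i) = <v_i, a> is a linear equation in the a_j's. Collect the n equations into a matrix system V a = ℓ, where row i of V is v_i (expressed in the standard basis). Since V is invertible (lower-triangular with 1s on the diagonal, up to permutation), solve by back-substitution:
  V =
[[1, 0, 0],
 [1, 1, 1],
 [1, 1, 0]]
  V a = (3, 3, 6)
Solving gives a = (3, 3, -3).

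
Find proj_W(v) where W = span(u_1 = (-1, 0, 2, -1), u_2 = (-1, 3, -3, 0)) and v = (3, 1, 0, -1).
proj_W(v) = (48/89, -30/89, -46/89, 38/89)

Set up U = [u_1 | ... | u_2] ∈ R^(4×2). The projector onto W = col(U) is P = U (U^T U)^(-1) U^T.
Compute U^T U =
  [6, -5]
  [-5, 19],
and U^T v = (-2, 0).
Solve U^T U · c = U^T v for the coefficients: c = (-38/89, -10/89). The projection is proj_W(v) = U c.
Check: (v - proj_W(v)) · u_1 = 0  (should be 0).
Check: (v - proj_W(v)) · u_2 = 0  (should be 0).
Result: proj_W(v) = (48/89, -30/89, -46/89, 38/89).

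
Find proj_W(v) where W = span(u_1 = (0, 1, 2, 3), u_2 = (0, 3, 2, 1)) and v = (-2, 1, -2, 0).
proj_W(v) = (0, 1/6, -1/3, -5/6)

Set up U = [u_1 | ... | u_2] ∈ R^(4×2). The projector onto W = col(U) is P = U (U^T U)^(-1) U^T.
Compute U^T U =
  [14, 10]
  [10, 14],
and U^T v = (-3, -1).
Solve U^T U · c = U^T v for the coefficients: c = (-1/3, 1/6). The projection is proj_W(v) = U c.
Check: (v - proj_W(v)) · u_1 = 0  (should be 0).
Check: (v - proj_W(v)) · u_2 = 0  (should be 0).
Result: proj_W(v) = (0, 1/6, -1/3, -5/6).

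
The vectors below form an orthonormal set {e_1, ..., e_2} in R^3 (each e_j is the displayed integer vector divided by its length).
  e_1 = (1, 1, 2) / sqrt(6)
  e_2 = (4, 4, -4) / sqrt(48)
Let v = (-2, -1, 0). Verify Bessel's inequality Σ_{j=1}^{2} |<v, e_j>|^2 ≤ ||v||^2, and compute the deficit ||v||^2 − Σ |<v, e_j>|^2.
Σ |<v, e_j>|^2 = 9/2; ||v||^2 = 5; deficit = 1/2

Write each e_j = u_j / sqrt(<u_j, u_j>) where u_j is the displayed integer vector. Then <v, e_j> = <v, u_j> / sqrt(<u_j, u_j>), so |<v, e_j>|^2 = <v, u_j>^2 / <u_j, u_j>.
Coefficients: <v, e_1> = -3/sqrt(6), <v, e_2> = -12/sqrt(48).
Square and sum: Σ |<v, e_j>|^2 = 9/2.
Compute ||v||^2 = v·v = 5.
Deficit = 5 − 9/2 = 1/2 ≥ 0, confirming Bessel's inequality. (The deficit equals ||v − Σ <v,e_j> e_j||^2, the squared distance from v to span{e_j}.)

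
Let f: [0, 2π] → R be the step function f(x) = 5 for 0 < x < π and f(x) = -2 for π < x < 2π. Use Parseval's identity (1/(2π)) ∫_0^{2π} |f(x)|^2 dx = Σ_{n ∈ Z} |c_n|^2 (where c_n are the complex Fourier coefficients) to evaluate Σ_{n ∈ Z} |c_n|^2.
Σ |c_n|^2 = 29/2

Parseval equates the L^2 energy of f (normalised by 1/(2π)) with the ℓ^2 sum of its Fourier coefficients: (1/(2π)) ∫_0^{2π} |f|^2 = Σ |c_n|^2.
Compute the left side: (1/(2π)) [∫_0^π 5^2 dx + ∫_π^{2π} (-2)^2 dx] = (1/(2π)) · (25π + 4π) = (25 + 4)/2 = 29/2.
So Σ_{n ∈ Z} |c_n|^2 = 29/2.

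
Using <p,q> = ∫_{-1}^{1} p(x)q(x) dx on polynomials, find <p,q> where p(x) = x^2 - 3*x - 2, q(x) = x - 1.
<p,q> = 4/3

Expand the product: p(x)·q(x) = x^3 - 4*x^2 + x + 2.
∫_{-1}^{1} of each monomial x^k gives [2/(k+1) if k even, 0 if k odd]. Integrating term-by-term (or equivalently evaluating the antiderivative F(x) = x^4/4 - 4*x^3/3 + x^2/2 + 2*x at the endpoints):
  F(1) − F(−1) = 17/12 − (1/12) = 4/3.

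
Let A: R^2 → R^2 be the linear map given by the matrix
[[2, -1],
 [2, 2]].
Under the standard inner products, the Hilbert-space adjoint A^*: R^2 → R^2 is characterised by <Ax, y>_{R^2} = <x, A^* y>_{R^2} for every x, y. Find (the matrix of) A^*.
A^* = A^T =
[[2, 2],
 [-1, 2]]

For real matrices with standard dot products, the defining identity <Ax, y> = <x, A^* y> gives (Ax)^T y = x^T (A^*) y, i.e. x^T A^T y = x^T (A^*) y. Since this holds for all x, y, we must have A^* = A^T. Therefore
A^* =
[[2, 2],
 [-1, 2]].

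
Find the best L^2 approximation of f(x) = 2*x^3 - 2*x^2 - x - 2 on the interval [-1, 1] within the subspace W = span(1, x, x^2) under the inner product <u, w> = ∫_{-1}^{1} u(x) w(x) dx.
g(x) = -2*x^2 + x/5 - 2

The best approximation g ∈ W is the orthogonal projection of f onto W. Writing g = a_0 + a_1 x + a_2 x^2, the coefficients solve the normal equations G · a = b where
  G_{ij} = <φ_i, φ_j> and b_i = <f, φ_i>, with φ_0 = 1, φ_1 = x, φ_2 = x^2.
G =
  [2, 0, 2/3]
  [0, 2/3, 0]
  [2/3, 0, 2/5],
b = (-16/3, 2/15, -32/15).
Solving gives a_0 = -2, a_1 = 1/5, a_2 = -2, so
  g(x) = -2*x^2 + x/5 - 2.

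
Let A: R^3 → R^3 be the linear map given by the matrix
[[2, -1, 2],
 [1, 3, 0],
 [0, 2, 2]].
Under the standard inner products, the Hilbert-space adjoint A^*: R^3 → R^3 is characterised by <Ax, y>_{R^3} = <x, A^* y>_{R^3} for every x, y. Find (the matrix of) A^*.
A^* = A^T =
[[2, 1, 0],
 [-1, 3, 2],
 [2, 0, 2]]

For real matrices with standard dot products, the defining identity <Ax, y> = <x, A^* y> gives (Ax)^T y = x^T (A^*) y, i.e. x^T A^T y = x^T (A^*) y. Since this holds for all x, y, we must have A^* = A^T. Therefore
A^* =
[[2, 1, 0],
 [-1, 3, 2],
 [2, 0, 2]].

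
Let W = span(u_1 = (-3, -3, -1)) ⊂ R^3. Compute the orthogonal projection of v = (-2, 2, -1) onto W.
proj_W(v) = (-3/19, -3/19, -1/19)

Set up U = [u_1 | ... | u_1] ∈ R^(3×1). The projector onto W = col(U) is P = U (U^T U)^(-1) U^T.
Compute U^T U =
  [19],
and U^T v = (1).
Solve U^T U · c = U^T v for the coefficients: c = (1/19). The projection is proj_W(v) = U c.
Check: (v - proj_W(v)) · u_1 = 0  (should be 0).
Result: proj_W(v) = (-3/19, -3/19, -1/19).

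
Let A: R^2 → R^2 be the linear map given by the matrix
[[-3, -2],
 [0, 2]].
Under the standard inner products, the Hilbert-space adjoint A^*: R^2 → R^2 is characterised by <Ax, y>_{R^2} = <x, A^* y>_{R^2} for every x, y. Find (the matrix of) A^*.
A^* = A^T =
[[-3, 0],
 [-2, 2]]

For real matrices with standard dot products, the defining identity <Ax, y> = <x, A^* y> gives (Ax)^T y = x^T (A^*) y, i.e. x^T A^T y = x^T (A^*) y. Since this holds for all x, y, we must have A^* = A^T. Therefore
A^* =
[[-3, 0],
 [-2, 2]].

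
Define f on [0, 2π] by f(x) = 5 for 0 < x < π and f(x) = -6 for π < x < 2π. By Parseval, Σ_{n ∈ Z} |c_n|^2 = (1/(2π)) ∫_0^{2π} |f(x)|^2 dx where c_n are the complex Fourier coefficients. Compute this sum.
Σ |c_n|^2 = 61/2

Parseval equates the L^2 energy of f (normalised by 1/(2π)) with the ℓ^2 sum of its Fourier coefficients: (1/(2π)) ∫_0^{2π} |f|^2 = Σ |c_n|^2.
Compute the left side: (1/(2π)) [∫_0^π 5^2 dx + ∫_π^{2π} (-6)^2 dx] = (1/(2π)) · (25π + 36π) = (25 + 36)/2 = 61/2.
So Σ_{n ∈ Z} |c_n|^2 = 61/2.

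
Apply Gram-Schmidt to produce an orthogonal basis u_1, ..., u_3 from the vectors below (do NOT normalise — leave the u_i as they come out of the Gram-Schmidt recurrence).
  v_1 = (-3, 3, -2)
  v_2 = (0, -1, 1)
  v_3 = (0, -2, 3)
Orthogonal basis:
  u_1 = (-3, 3, -2)
  u_2 = (-15/22, -7/22, 6/11)
  u_3 = (3/19, 9/19, 9/19)

Apply the Gram-Schmidt recurrence
  u_1 = v_1
  u_i = v_i − Σ_{j<i} ((v_i · u_j) / (u_j · u_j)) · u_j.

Step by step this gives:
  u_1 = (-3, 3, -2)
  u_2 = (-15/22, -7/22, 6/11)
  u_3 = (3/19, 9/19, 9/19)

Orthogonality check:
  u_2 · u_1 = 0 (should be 0)
  u_3 · u_1 = 0 (should be 0)
  u_3 · u_2 = 0 (should be 0)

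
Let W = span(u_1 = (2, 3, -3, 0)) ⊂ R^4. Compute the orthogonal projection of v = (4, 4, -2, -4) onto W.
proj_W(v) = (26/11, 39/11, -39/11, 0)

Set up U = [u_1 | ... | u_1] ∈ R^(4×1). The projector onto W = col(U) is P = U (U^T U)^(-1) U^T.
Compute U^T U =
  [22],
and U^T v = (26).
Solve U^T U · c = U^T v for the coefficients: c = (13/11). The projection is proj_W(v) = U c.
Check: (v - proj_W(v)) · u_1 = 0  (should be 0).
Result: proj_W(v) = (26/11, 39/11, -39/11, 0).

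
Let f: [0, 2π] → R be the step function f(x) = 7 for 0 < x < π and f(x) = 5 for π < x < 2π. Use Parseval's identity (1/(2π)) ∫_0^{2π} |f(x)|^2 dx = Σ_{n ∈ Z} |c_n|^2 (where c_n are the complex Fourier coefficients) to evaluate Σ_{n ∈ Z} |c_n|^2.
Σ |c_n|^2 = 37

Parseval equates the L^2 energy of f (normalised by 1/(2π)) with the ℓ^2 sum of its Fourier coefficients: (1/(2π)) ∫_0^{2π} |f|^2 = Σ |c_n|^2.
Compute the left side: (1/(2π)) [∫_0^π 7^2 dx + ∫_π^{2π} 5^2 dx] = (1/(2π)) · (49π + 25π) = (49 + 25)/2 = 37.
So Σ_{n ∈ Z} |c_n|^2 = 37.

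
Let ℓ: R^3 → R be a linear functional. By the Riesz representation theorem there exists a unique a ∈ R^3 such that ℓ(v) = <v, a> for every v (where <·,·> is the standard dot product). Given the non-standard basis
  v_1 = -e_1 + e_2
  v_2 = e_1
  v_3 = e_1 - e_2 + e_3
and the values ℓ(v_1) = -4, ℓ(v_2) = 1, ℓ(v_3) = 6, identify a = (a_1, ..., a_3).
a = (1, -3, 2)

Write a = (a_1, ..., a_3) in the standard basis. For each basis vector v_i, ℓ(v_i) = <v_i, a> is a linear equation in the a_j's. Collect the n equations into a matrix system V a = ℓ, where row i of V is v_i (expressed in the standard basis). Since V is invertible (lower-triangular with 1s on the diagonal, up to permutation), solve by back-substitution:
  V =
[[-1, 1, 0],
 [1, 0, 0],
 [1, -1, 1]]
  V a = (-4, 1, 6)
Solving gives a = (1, -3, 2).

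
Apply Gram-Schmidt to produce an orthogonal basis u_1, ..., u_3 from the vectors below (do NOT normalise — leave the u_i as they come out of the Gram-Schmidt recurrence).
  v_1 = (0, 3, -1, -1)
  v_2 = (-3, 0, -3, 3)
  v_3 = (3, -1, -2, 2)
Orthogonal basis:
  u_1 = (0, 3, -1, -1)
  u_2 = (-3, 0, -3, 3)
  u_3 = (10/3, -2/11, -64/33, 46/33)

Apply the Gram-Schmidt recurrence
  u_1 = v_1
  u_i = v_i − Σ_{j<i} ((v_i · u_j) / (u_j · u_j)) · u_j.

Step by step this gives:
  u_1 = (0, 3, -1, -1)
  u_2 = (-3, 0, -3, 3)
  u_3 = (10/3, -2/11, -64/33, 46/33)

Orthogonality check:
  u_2 · u_1 = 0 (should be 0)
  u_3 · u_1 = 0 (should be 0)
  u_3 · u_2 = 0 (should be 0)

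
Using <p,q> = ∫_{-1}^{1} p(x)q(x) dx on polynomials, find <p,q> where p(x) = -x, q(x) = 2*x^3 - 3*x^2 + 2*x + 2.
<p,q> = -32/15

Expand the product: p(x)·q(x) = -2*x^4 + 3*x^3 - 2*x^2 - 2*x.
∫_{-1}^{1} of each monomial x^k gives [2/(k+1) if k even, 0 if k odd]. Integrating term-by-term (or equivalently evaluating the antiderivative F(x) = -2*x^5/5 + 3*x^4/4 - 2*x^3/3 - x^2 at the endpoints):
  F(1) − F(−1) = -79/60 − (49/60) = -32/15.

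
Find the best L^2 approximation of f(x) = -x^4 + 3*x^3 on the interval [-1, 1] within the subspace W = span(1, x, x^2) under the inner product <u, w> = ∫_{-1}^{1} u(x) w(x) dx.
g(x) = -6*x^2/7 + 9*x/5 + 3/35

The best approximation g ∈ W is the orthogonal projection of f onto W. Writing g = a_0 + a_1 x + a_2 x^2, the coefficients solve the normal equations G · a = b where
  G_{ij} = <φ_i, φ_j> and b_i = <f, φ_i>, with φ_0 = 1, φ_1 = x, φ_2 = x^2.
G =
  [2, 0, 2/3]
  [0, 2/3, 0]
  [2/3, 0, 2/5],
b = (-2/5, 6/5, -2/7).
Solving gives a_0 = 3/35, a_1 = 9/5, a_2 = -6/7, so
  g(x) = -6*x^2/7 + 9*x/5 + 3/35.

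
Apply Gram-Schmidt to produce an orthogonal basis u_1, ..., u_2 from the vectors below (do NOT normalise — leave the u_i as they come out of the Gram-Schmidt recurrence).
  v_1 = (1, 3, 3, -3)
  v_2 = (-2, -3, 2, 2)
Orthogonal basis:
  u_1 = (1, 3, 3, -3)
  u_2 = (-45/28, -51/28, 89/28, 23/28)

Apply the Gram-Schmidt recurrence
  u_1 = v_1
  u_i = v_i − Σ_{j<i} ((v_i · u_j) / (u_j · u_j)) · u_j.

Step by step this gives:
  u_1 = (1, 3, 3, -3)
  u_2 = (-45/28, -51/28, 89/28, 23/28)

Orthogonality check:
  u_2 · u_1 = 0 (should be 0)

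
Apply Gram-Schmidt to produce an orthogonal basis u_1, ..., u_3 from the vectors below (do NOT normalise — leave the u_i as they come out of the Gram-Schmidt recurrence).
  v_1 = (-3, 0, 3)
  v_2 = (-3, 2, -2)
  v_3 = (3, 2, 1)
Orthogonal basis:
  u_1 = (-3, 0, 3)
  u_2 = (-5/2, 2, -5/2)
  u_3 = (12/11, 30/11, 12/11)

Apply the Gram-Schmidt recurrence
  u_1 = v_1
  u_i = v_i − Σ_{j<i} ((v_i · u_j) / (u_j · u_j)) · u_j.

Step by step this gives:
  u_1 = (-3, 0, 3)
  u_2 = (-5/2, 2, -5/2)
  u_3 = (12/11, 30/11, 12/11)

Orthogonality check:
  u_2 · u_1 = 0 (should be 0)
  u_3 · u_1 = 0 (should be 0)
  u_3 · u_2 = 0 (should be 0)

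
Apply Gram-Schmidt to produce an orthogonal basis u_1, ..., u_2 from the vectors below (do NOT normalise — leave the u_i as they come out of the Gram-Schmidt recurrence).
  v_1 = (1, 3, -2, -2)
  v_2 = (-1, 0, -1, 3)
Orthogonal basis:
  u_1 = (1, 3, -2, -2)
  u_2 = (-13/18, 5/6, -14/9, 22/9)

Apply the Gram-Schmidt recurrence
  u_1 = v_1
  u_i = v_i − Σ_{j<i} ((v_i · u_j) / (u_j · u_j)) · u_j.

Step by step this gives:
  u_1 = (1, 3, -2, -2)
  u_2 = (-13/18, 5/6, -14/9, 22/9)

Orthogonality check:
  u_2 · u_1 = 0 (should be 0)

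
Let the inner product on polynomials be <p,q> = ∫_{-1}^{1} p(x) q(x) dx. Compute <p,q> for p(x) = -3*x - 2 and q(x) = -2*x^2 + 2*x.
<p,q> = -4/3

Expand the product: p(x)·q(x) = 6*x^3 - 2*x^2 - 4*x.
∫_{-1}^{1} of each monomial x^k gives [2/(k+1) if k even, 0 if k odd]. Integrating term-by-term (or equivalently evaluating the antiderivative F(x) = 3*x^4/2 - 2*x^3/3 - 2*x^2 at the endpoints):
  F(1) − F(−1) = -7/6 − (1/6) = -4/3.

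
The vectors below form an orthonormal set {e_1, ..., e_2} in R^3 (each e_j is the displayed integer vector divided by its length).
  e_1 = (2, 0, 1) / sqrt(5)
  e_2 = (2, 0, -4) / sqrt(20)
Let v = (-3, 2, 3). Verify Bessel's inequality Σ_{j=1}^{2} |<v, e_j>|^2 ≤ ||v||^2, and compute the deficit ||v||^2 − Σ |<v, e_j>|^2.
Σ |<v, e_j>|^2 = 18; ||v||^2 = 22; deficit = 4

Write each e_j = u_j / sqrt(<u_j, u_j>) where u_j is the displayed integer vector. Then <v, e_j> = <v, u_j> / sqrt(<u_j, u_j>), so |<v, e_j>|^2 = <v, u_j>^2 / <u_j, u_j>.
Coefficients: <v, e_1> = -3/sqrt(5), <v, e_2> = -18/sqrt(20).
Square and sum: Σ |<v, e_j>|^2 = 18.
Compute ||v||^2 = v·v = 22.
Deficit = 22 − 18 = 4 ≥ 0, confirming Bessel's inequality. (The deficit equals ||v − Σ <v,e_j> e_j||^2, the squared distance from v to span{e_j}.)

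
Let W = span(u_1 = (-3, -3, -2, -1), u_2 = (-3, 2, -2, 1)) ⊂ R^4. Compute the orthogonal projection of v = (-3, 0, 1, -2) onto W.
proj_W(v) = (-193/126, -137/189, -193/189, -71/378)

Set up U = [u_1 | ... | u_2] ∈ R^(4×2). The projector onto W = col(U) is P = U (U^T U)^(-1) U^T.
Compute U^T U =
  [23, 6]
  [6, 18],
and U^T v = (9, 5).
Solve U^T U · c = U^T v for the coefficients: c = (22/63, 61/378). The projection is proj_W(v) = U c.
Check: (v - proj_W(v)) · u_1 = 0  (should be 0).
Check: (v - proj_W(v)) · u_2 = 0  (should be 0).
Result: proj_W(v) = (-193/126, -137/189, -193/189, -71/378).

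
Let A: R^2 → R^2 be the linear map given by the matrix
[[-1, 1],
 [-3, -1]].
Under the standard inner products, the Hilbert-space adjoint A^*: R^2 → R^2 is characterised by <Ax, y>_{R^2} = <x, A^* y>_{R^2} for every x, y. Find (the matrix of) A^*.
A^* = A^T =
[[-1, -3],
 [1, -1]]

For real matrices with standard dot products, the defining identity <Ax, y> = <x, A^* y> gives (Ax)^T y = x^T (A^*) y, i.e. x^T A^T y = x^T (A^*) y. Since this holds for all x, y, we must have A^* = A^T. Therefore
A^* =
[[-1, -3],
 [1, -1]].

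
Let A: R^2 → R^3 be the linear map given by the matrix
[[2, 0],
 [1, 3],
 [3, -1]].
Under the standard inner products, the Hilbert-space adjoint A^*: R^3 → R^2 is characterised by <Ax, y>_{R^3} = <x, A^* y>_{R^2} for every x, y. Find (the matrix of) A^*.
A^* = A^T =
[[2, 1, 3],
 [0, 3, -1]]

For real matrices with standard dot products, the defining identity <Ax, y> = <x, A^* y> gives (Ax)^T y = x^T (A^*) y, i.e. x^T A^T y = x^T (A^*) y. Since this holds for all x, y, we must have A^* = A^T. Therefore
A^* =
[[2, 1, 3],
 [0, 3, -1]].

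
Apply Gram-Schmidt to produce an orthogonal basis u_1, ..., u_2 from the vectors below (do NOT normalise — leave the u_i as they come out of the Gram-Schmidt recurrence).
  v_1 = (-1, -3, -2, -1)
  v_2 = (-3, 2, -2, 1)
Orthogonal basis:
  u_1 = (-1, -3, -2, -1)
  u_2 = (-3, 2, -2, 1)

Apply the Gram-Schmidt recurrence
  u_1 = v_1
  u_i = v_i − Σ_{j<i} ((v_i · u_j) / (u_j · u_j)) · u_j.

Step by step this gives:
  u_1 = (-1, -3, -2, -1)
  u_2 = (-3, 2, -2, 1)

Orthogonality check:
  u_2 · u_1 = 0 (should be 0)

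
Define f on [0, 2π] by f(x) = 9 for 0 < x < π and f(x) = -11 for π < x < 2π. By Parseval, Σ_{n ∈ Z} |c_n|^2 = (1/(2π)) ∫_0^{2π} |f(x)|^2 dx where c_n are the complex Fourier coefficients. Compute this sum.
Σ |c_n|^2 = 101

Parseval equates the L^2 energy of f (normalised by 1/(2π)) with the ℓ^2 sum of its Fourier coefficients: (1/(2π)) ∫_0^{2π} |f|^2 = Σ |c_n|^2.
Compute the left side: (1/(2π)) [∫_0^π 9^2 dx + ∫_π^{2π} (-11)^2 dx] = (1/(2π)) · (81π + 121π) = (81 + 121)/2 = 101.
So Σ_{n ∈ Z} |c_n|^2 = 101.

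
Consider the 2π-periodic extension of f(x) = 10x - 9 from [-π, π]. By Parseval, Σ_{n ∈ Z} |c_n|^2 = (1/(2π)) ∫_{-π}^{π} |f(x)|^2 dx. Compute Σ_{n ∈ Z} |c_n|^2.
Σ |c_n|^2 = 100π^2/3 + 81

Expand and integrate term by term over [-π, π]:
  ∫ (10x)^2 dx = 100·(2π^3/3); ∫ 2·10·(-9)·x dx = 0 (odd integrand); ∫ (-9)^2 dx = 81·2π.
So (1/(2π)) ∫_{-π}^{π} (10x - 9)^2 dx = 100π^2/3 + 81 = 100π^2/3 + 81.
Parseval ⇒ Σ |c_n|^2 = 100π^2/3 + 81.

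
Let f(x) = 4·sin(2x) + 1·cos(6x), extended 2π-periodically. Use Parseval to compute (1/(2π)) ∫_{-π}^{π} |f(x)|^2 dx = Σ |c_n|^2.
Σ |c_n|^2 = 17/2

Expand |f|^2 and use orthogonality of {sin(nx), cos(mx)} on [-π, π]:
  ∫_{-π}^{π} sin(nx)^2 dx = π, ∫ cos(mx)^2 dx = π, and cross terms integrate to 0.
So ∫_{-π}^{π} f(x)^2 dx = 4^2 · π + 1^2 · π = (16 + 1)π.
Divide by 2π: (16 + 1)/2 = 17/2.
By Parseval, this equals Σ |c_n|^2.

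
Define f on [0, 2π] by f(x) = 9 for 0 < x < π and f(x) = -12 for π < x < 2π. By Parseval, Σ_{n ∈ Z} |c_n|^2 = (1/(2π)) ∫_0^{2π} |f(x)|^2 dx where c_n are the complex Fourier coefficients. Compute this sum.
Σ |c_n|^2 = 225/2

Parseval equates the L^2 energy of f (normalised by 1/(2π)) with the ℓ^2 sum of its Fourier coefficients: (1/(2π)) ∫_0^{2π} |f|^2 = Σ |c_n|^2.
Compute the left side: (1/(2π)) [∫_0^π 9^2 dx + ∫_π^{2π} (-12)^2 dx] = (1/(2π)) · (81π + 144π) = (81 + 144)/2 = 225/2.
So Σ_{n ∈ Z} |c_n|^2 = 225/2.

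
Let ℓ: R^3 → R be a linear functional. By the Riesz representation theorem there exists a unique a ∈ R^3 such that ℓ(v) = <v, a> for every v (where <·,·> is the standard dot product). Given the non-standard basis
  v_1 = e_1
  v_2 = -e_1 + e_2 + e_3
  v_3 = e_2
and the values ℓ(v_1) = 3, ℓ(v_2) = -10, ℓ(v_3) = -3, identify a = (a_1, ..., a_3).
a = (3, -3, -4)

Write a = (a_1, ..., a_3) in the standard basis. For each basis vector v_i, ℓ(v_i) = <v_i, a> is a linear equation in the a_j's. Collect the n equations into a matrix system V a = ℓ, where row i of V is v_i (expressed in the standard basis). Since V is invertible (lower-triangular with 1s on the diagonal, up to permutation), solve by back-substitution:
  V =
[[1, 0, 0],
 [-1, 1, 1],
 [0, 1, 0]]
  V a = (3, -10, -3)
Solving gives a = (3, -3, -4).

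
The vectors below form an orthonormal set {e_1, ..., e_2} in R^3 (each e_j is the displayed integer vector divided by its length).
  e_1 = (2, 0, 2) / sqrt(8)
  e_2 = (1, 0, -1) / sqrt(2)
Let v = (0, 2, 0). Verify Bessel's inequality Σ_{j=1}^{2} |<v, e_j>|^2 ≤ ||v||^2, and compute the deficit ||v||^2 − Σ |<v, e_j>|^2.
Σ |<v, e_j>|^2 = 0; ||v||^2 = 4; deficit = 4

Write each e_j = u_j / sqrt(<u_j, u_j>) where u_j is the displayed integer vector. Then <v, e_j> = <v, u_j> / sqrt(<u_j, u_j>), so |<v, e_j>|^2 = <v, u_j>^2 / <u_j, u_j>.
Coefficients: <v, e_1> = 0/sqrt(8), <v, e_2> = 0/sqrt(2).
Square and sum: Σ |<v, e_j>|^2 = 0.
Compute ||v||^2 = v·v = 4.
Deficit = 4 − 0 = 4 ≥ 0, confirming Bessel's inequality. (The deficit equals ||v − Σ <v,e_j> e_j||^2, the squared distance from v to span{e_j}.)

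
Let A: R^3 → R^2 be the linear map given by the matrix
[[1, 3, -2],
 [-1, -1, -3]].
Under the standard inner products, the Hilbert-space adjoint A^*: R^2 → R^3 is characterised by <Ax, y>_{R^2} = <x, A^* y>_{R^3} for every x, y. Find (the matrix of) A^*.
A^* = A^T =
[[1, -1],
 [3, -1],
 [-2, -3]]

For real matrices with standard dot products, the defining identity <Ax, y> = <x, A^* y> gives (Ax)^T y = x^T (A^*) y, i.e. x^T A^T y = x^T (A^*) y. Since this holds for all x, y, we must have A^* = A^T. Therefore
A^* =
[[1, -1],
 [3, -1],
 [-2, -3]].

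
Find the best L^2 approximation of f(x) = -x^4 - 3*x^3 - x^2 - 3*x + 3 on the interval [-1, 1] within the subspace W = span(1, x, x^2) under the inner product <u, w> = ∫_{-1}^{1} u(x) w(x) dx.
g(x) = -13*x^2/7 - 24*x/5 + 108/35

The best approximation g ∈ W is the orthogonal projection of f onto W. Writing g = a_0 + a_1 x + a_2 x^2, the coefficients solve the normal equations G · a = b where
  G_{ij} = <φ_i, φ_j> and b_i = <f, φ_i>, with φ_0 = 1, φ_1 = x, φ_2 = x^2.
G =
  [2, 0, 2/3]
  [0, 2/3, 0]
  [2/3, 0, 2/5],
b = (74/15, -16/5, 46/35).
Solving gives a_0 = 108/35, a_1 = -24/5, a_2 = -13/7, so
  g(x) = -13*x^2/7 - 24*x/5 + 108/35.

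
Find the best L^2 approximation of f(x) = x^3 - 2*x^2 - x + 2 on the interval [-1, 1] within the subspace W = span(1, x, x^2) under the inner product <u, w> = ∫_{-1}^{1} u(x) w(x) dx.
g(x) = -2*x^2 - 2*x/5 + 2

The best approximation g ∈ W is the orthogonal projection of f onto W. Writing g = a_0 + a_1 x + a_2 x^2, the coefficients solve the normal equations G · a = b where
  G_{ij} = <φ_i, φ_j> and b_i = <f, φ_i>, with φ_0 = 1, φ_1 = x, φ_2 = x^2.
G =
  [2, 0, 2/3]
  [0, 2/3, 0]
  [2/3, 0, 2/5],
b = (8/3, -4/15, 8/15).
Solving gives a_0 = 2, a_1 = -2/5, a_2 = -2, so
  g(x) = -2*x^2 - 2*x/5 + 2.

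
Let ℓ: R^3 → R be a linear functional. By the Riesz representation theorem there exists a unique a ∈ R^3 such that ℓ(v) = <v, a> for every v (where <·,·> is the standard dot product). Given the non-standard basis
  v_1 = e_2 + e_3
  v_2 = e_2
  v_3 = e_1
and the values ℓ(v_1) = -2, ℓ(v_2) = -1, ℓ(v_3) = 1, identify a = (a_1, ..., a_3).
a = (1, -1, -1)

Write a = (a_1, ..., a_3) in the standard basis. For each basis vector v_i, ℓ(v_i) = <v_i, a> is a linear equation in the a_j's. Collect the n equations into a matrix system V a = ℓ, where row i of V is v_i (expressed in the standard basis). Since V is invertible (lower-triangular with 1s on the diagonal, up to permutation), solve by back-substitution:
  V =
[[0, 1, 1],
 [0, 1, 0],
 [1, 0, 0]]
  V a = (-2, -1, 1)
Solving gives a = (1, -1, -1).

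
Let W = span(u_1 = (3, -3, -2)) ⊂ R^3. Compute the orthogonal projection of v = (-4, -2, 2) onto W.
proj_W(v) = (-15/11, 15/11, 10/11)

Set up U = [u_1 | ... | u_1] ∈ R^(3×1). The projector onto W = col(U) is P = U (U^T U)^(-1) U^T.
Compute U^T U =
  [22],
and U^T v = (-10).
Solve U^T U · c = U^T v for the coefficients: c = (-5/11). The projection is proj_W(v) = U c.
Check: (v - proj_W(v)) · u_1 = 0  (should be 0).
Result: proj_W(v) = (-15/11, 15/11, 10/11).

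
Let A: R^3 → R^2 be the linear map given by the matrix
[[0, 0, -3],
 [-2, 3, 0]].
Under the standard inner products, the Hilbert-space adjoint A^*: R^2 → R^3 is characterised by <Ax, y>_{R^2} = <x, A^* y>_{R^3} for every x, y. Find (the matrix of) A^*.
A^* = A^T =
[[0, -2],
 [0, 3],
 [-3, 0]]

For real matrices with standard dot products, the defining identity <Ax, y> = <x, A^* y> gives (Ax)^T y = x^T (A^*) y, i.e. x^T A^T y = x^T (A^*) y. Since this holds for all x, y, we must have A^* = A^T. Therefore
A^* =
[[0, -2],
 [0, 3],
 [-3, 0]].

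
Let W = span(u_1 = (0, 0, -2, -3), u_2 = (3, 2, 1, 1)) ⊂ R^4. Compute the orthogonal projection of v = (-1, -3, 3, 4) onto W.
proj_W(v) = (-174/85, -116/85, 222/85, 362/85)

Set up U = [u_1 | ... | u_2] ∈ R^(4×2). The projector onto W = col(U) is P = U (U^T U)^(-1) U^T.
Compute U^T U =
  [13, -5]
  [-5, 15],
and U^T v = (-18, -2).
Solve U^T U · c = U^T v for the coefficients: c = (-28/17, -58/85). The projection is proj_W(v) = U c.
Check: (v - proj_W(v)) · u_1 = 0  (should be 0).
Check: (v - proj_W(v)) · u_2 = 0  (should be 0).
Result: proj_W(v) = (-174/85, -116/85, 222/85, 362/85).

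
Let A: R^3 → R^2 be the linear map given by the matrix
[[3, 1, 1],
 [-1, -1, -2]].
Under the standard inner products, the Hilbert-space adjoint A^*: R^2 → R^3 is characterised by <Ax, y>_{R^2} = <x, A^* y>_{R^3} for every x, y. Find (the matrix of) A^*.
A^* = A^T =
[[3, -1],
 [1, -1],
 [1, -2]]

For real matrices with standard dot products, the defining identity <Ax, y> = <x, A^* y> gives (Ax)^T y = x^T (A^*) y, i.e. x^T A^T y = x^T (A^*) y. Since this holds for all x, y, we must have A^* = A^T. Therefore
A^* =
[[3, -1],
 [1, -1],
 [1, -2]].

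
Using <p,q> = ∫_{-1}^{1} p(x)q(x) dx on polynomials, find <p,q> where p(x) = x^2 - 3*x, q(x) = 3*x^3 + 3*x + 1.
<p,q> = -134/15

Expand the product: p(x)·q(x) = 3*x^5 - 9*x^4 + 3*x^3 - 8*x^2 - 3*x.
∫_{-1}^{1} of each monomial x^k gives [2/(k+1) if k even, 0 if k odd]. Integrating term-by-term (or equivalently evaluating the antiderivative F(x) = x^6/2 - 9*x^5/5 + 3*x^4/4 - 8*x^3/3 - 3*x^2/2 at the endpoints):
  F(1) − F(−1) = -283/60 − (253/60) = -134/15.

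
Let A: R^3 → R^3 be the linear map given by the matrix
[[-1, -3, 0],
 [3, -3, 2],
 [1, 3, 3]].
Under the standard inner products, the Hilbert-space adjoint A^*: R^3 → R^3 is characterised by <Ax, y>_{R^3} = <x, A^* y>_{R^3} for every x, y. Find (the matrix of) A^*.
A^* = A^T =
[[-1, 3, 1],
 [-3, -3, 3],
 [0, 2, 3]]

For real matrices with standard dot products, the defining identity <Ax, y> = <x, A^* y> gives (Ax)^T y = x^T (A^*) y, i.e. x^T A^T y = x^T (A^*) y. Since this holds for all x, y, we must have A^* = A^T. Therefore
A^* =
[[-1, 3, 1],
 [-3, -3, 3],
 [0, 2, 3]].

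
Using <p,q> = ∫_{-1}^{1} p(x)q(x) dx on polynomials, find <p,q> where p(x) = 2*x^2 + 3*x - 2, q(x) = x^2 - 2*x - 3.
<p,q> = 52/15

Expand the product: p(x)·q(x) = 2*x^4 - x^3 - 14*x^2 - 5*x + 6.
∫_{-1}^{1} of each monomial x^k gives [2/(k+1) if k even, 0 if k odd]. Integrating term-by-term (or equivalently evaluating the antiderivative F(x) = 2*x^5/5 - x^4/4 - 14*x^3/3 - 5*x^2/2 + 6*x at the endpoints):
  F(1) − F(−1) = -61/60 − (-269/60) = 52/15.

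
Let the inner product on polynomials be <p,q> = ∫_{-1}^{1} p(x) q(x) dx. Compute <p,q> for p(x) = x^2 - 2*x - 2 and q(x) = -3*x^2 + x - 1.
<p,q> = 24/5

Expand the product: p(x)·q(x) = -3*x^4 + 7*x^3 + 3*x^2 + 2.
∫_{-1}^{1} of each monomial x^k gives [2/(k+1) if k even, 0 if k odd]. Integrating term-by-term (or equivalently evaluating the antiderivative F(x) = -3*x^5/5 + 7*x^4/4 + x^3 + 2*x at the endpoints):
  F(1) − F(−1) = 83/20 − (-13/20) = 24/5.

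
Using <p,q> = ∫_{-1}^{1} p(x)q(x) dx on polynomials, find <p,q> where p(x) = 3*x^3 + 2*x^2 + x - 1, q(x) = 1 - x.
<p,q> = -38/15

Expand the product: p(x)·q(x) = -3*x^4 + x^3 + x^2 + 2*x - 1.
∫_{-1}^{1} of each monomial x^k gives [2/(k+1) if k even, 0 if k odd]. Integrating term-by-term (or equivalently evaluating the antiderivative F(x) = -3*x^5/5 + x^4/4 + x^3/3 + x^2 - x at the endpoints):
  F(1) − F(−1) = -1/60 − (151/60) = -38/15.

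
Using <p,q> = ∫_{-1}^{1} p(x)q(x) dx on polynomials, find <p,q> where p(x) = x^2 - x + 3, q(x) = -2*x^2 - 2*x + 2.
<p,q> = 148/15

Expand the product: p(x)·q(x) = -2*x^4 - 2*x^2 - 8*x + 6.
∫_{-1}^{1} of each monomial x^k gives [2/(k+1) if k even, 0 if k odd]. Integrating term-by-term (or equivalently evaluating the antiderivative F(x) = -2*x^5/5 - 2*x^3/3 - 4*x^2 + 6*x at the endpoints):
  F(1) − F(−1) = 14/15 − (-134/15) = 148/15.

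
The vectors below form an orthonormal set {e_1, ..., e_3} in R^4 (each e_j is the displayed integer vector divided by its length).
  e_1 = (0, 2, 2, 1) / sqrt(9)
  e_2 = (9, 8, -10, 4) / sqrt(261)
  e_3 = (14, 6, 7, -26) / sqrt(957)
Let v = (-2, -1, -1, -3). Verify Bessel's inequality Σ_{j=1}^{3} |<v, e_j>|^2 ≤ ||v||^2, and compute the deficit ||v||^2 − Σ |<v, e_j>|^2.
Σ |<v, e_j>|^2 = 326/33; ||v||^2 = 15; deficit = 169/33

Write each e_j = u_j / sqrt(<u_j, u_j>) where u_j is the displayed integer vector. Then <v, e_j> = <v, u_j> / sqrt(<u_j, u_j>), so |<v, e_j>|^2 = <v, u_j>^2 / <u_j, u_j>.
Coefficients: <v, e_1> = -7/sqrt(9), <v, e_2> = -28/sqrt(261), <v, e_3> = 37/sqrt(957).
Square and sum: Σ |<v, e_j>|^2 = 326/33.
Compute ||v||^2 = v·v = 15.
Deficit = 15 − 326/33 = 169/33 ≥ 0, confirming Bessel's inequality. (The deficit equals ||v − Σ <v,e_j> e_j||^2, the squared distance from v to span{e_j}.)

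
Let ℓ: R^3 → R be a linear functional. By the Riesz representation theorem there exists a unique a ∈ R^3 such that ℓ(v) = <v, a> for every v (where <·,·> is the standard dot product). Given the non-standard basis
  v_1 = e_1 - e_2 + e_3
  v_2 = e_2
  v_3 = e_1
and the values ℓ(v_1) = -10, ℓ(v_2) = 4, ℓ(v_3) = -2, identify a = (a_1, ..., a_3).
a = (-2, 4, -4)

Write a = (a_1, ..., a_3) in the standard basis. For each basis vector v_i, ℓ(v_i) = <v_i, a> is a linear equation in the a_j's. Collect the n equations into a matrix system V a = ℓ, where row i of V is v_i (expressed in the standard basis). Since V is invertible (lower-triangular with 1s on the diagonal, up to permutation), solve by back-substitution:
  V =
[[1, -1, 1],
 [0, 1, 0],
 [1, 0, 0]]
  V a = (-10, 4, -2)
Solving gives a = (-2, 4, -4).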